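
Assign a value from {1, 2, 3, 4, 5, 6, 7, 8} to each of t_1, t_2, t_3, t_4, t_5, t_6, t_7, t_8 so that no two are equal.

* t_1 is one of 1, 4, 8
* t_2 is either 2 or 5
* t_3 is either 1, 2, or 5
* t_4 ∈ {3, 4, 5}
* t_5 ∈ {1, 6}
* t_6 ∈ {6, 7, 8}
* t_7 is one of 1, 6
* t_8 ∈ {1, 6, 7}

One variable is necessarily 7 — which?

The 8 variables together cover exactly {1, 2, 3, 4, 5, 6, 7, 8} — 8 values for 8 variables — and 3 appears only in t_4's list, so t_4 = 3.
Among the 7 still-open variables, 4 fits only t_1 (and all 7 values in {1, 2, 4, 5, 6, 7, 8} must be used), so t_1 = 4.
Among the 6 still-open variables, 8 fits only t_6 (and all 6 values in {1, 2, 5, 6, 7, 8} must be used), so t_6 = 8.
Among the 5 still-open variables, 7 fits only t_8 (and all 5 values in {1, 2, 5, 6, 7} must be used), so t_8 = 7.

t_8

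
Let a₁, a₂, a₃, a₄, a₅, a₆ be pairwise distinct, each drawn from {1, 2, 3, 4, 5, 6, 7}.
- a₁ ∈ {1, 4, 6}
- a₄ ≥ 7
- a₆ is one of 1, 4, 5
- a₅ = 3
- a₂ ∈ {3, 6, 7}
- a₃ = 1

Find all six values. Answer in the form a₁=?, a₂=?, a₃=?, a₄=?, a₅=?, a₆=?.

a₃ has just one choice, so a₃ = 1. Remove 1 from a₁, a₆.
a₄'s domain is down to {7}, so a₄ = 7. Strike 7 from a₂.
a₅ must be 3 (only option left). Remove 3 from a₂.
a₂ must be 6 (only option left). Remove 6 from a₁.
a₁ must be 4 (only option left). Strike 4 from a₆.
a₆'s domain is down to {5}, so a₆ = 5.

a₁=4, a₂=6, a₃=1, a₄=7, a₅=3, a₆=5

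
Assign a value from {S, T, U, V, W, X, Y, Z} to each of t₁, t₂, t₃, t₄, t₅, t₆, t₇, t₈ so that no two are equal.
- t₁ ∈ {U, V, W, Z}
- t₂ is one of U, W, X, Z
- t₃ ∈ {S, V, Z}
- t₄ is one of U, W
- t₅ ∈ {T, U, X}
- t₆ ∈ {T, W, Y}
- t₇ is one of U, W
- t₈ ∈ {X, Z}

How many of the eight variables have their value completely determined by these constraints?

4

Among the 8 variables, S fits only t₃ (and all 8 values in {S, T, U, V, W, X, Y, Z} must be used), so t₃ = S.
The 7 still-open variables draw from only 7 values {T, U, V, W, X, Y, Z}, so each is used; only t₁ can be V, hence t₁ = V.
The 6 still-open variables together cover exactly {T, U, W, X, Y, Z} — 6 values for 6 variables — and Y appears only in t₆'s list, so t₆ = Y.
Among the 5 still-open variables, T fits only t₅ (and all 5 values in {T, U, W, X, Z} must be used), so t₅ = T.
t₄ and t₇ share exactly the 2 values {U, W}; by pigeonhole those values go to them, so strike U, W from t₂.
Determined: t₁=V, t₃=S, t₅=T, t₆=Y. The other variables each still have more than one consistent value. That makes 4.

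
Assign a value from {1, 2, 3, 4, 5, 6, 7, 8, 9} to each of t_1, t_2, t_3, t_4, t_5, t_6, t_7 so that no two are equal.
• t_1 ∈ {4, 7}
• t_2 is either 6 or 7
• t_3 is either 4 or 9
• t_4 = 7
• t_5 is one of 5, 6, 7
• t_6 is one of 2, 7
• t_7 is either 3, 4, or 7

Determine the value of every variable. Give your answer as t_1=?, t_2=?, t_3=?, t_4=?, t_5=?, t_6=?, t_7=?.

t_4 has just one choice, so t_4 = 7. Eliminate 7 elsewhere: t_1, t_2, t_5, t_6, t_7.
t_6 has just one choice, so t_6 = 2.
t_1 must be 4 (only option left). Remove 4 from t_3, t_7.
t_2 has just one choice, so t_2 = 6. Remove 6 from t_5.
t_3 has just one choice, so t_3 = 9.
t_5's domain is down to {5}, so t_5 = 5.
t_7 must be 3 (only option left).

t_1=4, t_2=6, t_3=9, t_4=7, t_5=5, t_6=2, t_7=3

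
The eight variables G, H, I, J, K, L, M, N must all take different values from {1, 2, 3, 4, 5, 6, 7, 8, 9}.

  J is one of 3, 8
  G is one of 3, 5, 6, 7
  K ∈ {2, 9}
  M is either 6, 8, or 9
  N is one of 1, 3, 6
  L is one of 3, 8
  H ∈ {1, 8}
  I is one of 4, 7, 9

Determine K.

J and L share exactly the 2 values {3, 8}; by pigeonhole those values go to them, so strike 3, 8 from G, H, M, N.
H must be 1 (only option left). Strike 1 from N.
That leaves N = 6. So G, M can't be 6.
M's domain is down to {9}, so M = 9. So I, K can't be 9.
So K = 2.

2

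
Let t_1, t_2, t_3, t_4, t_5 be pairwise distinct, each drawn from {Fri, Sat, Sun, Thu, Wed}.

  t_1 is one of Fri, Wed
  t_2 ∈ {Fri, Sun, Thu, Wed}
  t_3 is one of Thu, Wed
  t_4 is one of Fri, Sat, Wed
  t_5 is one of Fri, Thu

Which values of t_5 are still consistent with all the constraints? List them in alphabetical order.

Fri, Thu

The 5 variables draw from only 5 values {Fri, Sat, Sun, Thu, Wed}, so each is used; only t_4 can be Sat, hence t_4 = Sat.
The 4 still-open variables together cover exactly {Fri, Sun, Thu, Wed} — 4 values for 4 variables — and Sun appears only in t_2's list, so t_2 = Sun.
No further eliminations apply; t_5 can still be any of Fri, Thu.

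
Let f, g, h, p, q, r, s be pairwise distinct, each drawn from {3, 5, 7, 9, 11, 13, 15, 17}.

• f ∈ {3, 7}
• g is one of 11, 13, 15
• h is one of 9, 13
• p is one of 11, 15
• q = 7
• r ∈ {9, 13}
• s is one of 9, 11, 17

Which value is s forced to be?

17

q's domain is down to {7}, so q = 7. Eliminate 7 elsewhere: f.
That leaves f = 3.
The 5 still-open variables together cover exactly {9, 11, 13, 15, 17} — 5 values for 5 variables — and 17 appears only in s's list, so s = 17.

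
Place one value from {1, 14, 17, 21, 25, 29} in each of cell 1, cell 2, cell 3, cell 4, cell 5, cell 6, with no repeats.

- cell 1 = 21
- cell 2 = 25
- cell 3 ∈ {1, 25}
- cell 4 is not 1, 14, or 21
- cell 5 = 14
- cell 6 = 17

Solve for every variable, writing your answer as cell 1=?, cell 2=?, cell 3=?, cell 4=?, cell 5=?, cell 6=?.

cell 1=21, cell 2=25, cell 3=1, cell 4=29, cell 5=14, cell 6=17

cell 1 has just one choice, so cell 1 = 21.
cell 2 must be 25 (only option left). So cell 3, cell 4 can't be 25.
That leaves cell 3 = 1.
cell 5's domain is down to {14}, so cell 5 = 14.
cell 6's domain is down to {17}, so cell 6 = 17. So cell 4 can't be 17.
cell 4 has just one choice, so cell 4 = 29.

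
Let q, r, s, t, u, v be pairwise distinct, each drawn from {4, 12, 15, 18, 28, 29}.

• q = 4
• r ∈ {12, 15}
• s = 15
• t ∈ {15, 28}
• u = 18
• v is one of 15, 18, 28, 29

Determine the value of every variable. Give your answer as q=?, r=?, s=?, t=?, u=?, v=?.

q=4, r=12, s=15, t=28, u=18, v=29

q has just one choice, so q = 4.
s's domain is down to {15}, so s = 15. Eliminate 15 elsewhere: r, t, v.
t must be 28 (only option left). Eliminate 28 elsewhere: v.
u's domain is down to {18}, so u = 18. Remove 18 from v.
v's domain is down to {29}, so v = 29.
That leaves r = 12.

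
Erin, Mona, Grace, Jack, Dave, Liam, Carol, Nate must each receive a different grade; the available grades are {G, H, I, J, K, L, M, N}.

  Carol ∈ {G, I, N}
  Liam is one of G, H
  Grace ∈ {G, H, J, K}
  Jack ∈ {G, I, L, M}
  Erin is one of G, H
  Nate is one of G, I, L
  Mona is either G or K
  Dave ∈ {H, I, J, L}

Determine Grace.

J

Among the 8 variables, M fits only Jack (and all 8 values in {G, H, I, J, K, L, M, N} must be used), so Jack = M.
The 7 still-open variables draw from only 7 values {G, H, I, J, K, L, N}, so each is used; only Carol can be N, hence Carol = N.
Erin and Liam share exactly the 2 values {G, H}; by pigeonhole those values go to them, so strike G, H from Mona, Grace, Dave, Nate.
Mona's domain is down to {K}, so Mona = K. Strike K from Grace.
So Grace = J.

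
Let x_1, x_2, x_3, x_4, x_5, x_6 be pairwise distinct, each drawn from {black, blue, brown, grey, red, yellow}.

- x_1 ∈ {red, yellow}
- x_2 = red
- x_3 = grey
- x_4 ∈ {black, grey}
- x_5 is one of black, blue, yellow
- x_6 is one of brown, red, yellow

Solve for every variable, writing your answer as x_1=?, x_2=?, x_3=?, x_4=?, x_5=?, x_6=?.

x_2 must be red (only option left). So x_1, x_6 can't be red.
That leaves x_3 = grey. Eliminate grey elsewhere: x_4.
x_4 has just one choice, so x_4 = black. Strike black from x_5.
x_1's domain is down to {yellow}, so x_1 = yellow. Eliminate yellow elsewhere: x_5, x_6.
x_5 must be blue (only option left).
x_6 must be brown (only option left).

x_1=yellow, x_2=red, x_3=grey, x_4=black, x_5=blue, x_6=brown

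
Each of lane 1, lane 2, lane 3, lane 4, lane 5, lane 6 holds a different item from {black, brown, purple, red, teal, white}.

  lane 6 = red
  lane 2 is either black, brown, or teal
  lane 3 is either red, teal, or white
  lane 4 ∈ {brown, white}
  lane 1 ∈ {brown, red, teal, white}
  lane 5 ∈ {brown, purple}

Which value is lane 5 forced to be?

lane 6's domain is down to {red}, so lane 6 = red. Eliminate red elsewhere: lane 1, lane 3.
The 5 still-open variables draw from only 5 values {black, brown, purple, teal, white}, so each is used; only lane 2 can be black, hence lane 2 = black.
The 4 still-open variables draw from only 4 values {brown, purple, teal, white}, so each is used; only lane 5 can be purple, hence lane 5 = purple.

purple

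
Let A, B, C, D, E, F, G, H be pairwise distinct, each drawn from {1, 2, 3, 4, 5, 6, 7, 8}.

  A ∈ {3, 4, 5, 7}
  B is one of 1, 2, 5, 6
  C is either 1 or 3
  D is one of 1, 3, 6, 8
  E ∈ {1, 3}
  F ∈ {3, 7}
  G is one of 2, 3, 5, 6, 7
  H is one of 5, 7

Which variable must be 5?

The 8 variables together cover exactly {1, 2, 3, 4, 5, 6, 7, 8} — 8 values for 8 variables — and 4 appears only in A's list, so A = 4.
The 7 still-open variables draw from only 7 values {1, 2, 3, 5, 6, 7, 8}, so each is used; only D can be 8, hence D = 8.
The 2 variables C and E are confined to {1, 3}, which locks those values in; drop them from B, F, G.
F has just one choice, so F = 7. Remove 7 from G, H.
So 5 goes to H.

H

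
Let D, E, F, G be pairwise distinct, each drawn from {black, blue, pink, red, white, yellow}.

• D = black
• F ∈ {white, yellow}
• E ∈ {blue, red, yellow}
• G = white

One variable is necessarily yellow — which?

D has just one choice, so D = black.
G's domain is down to {white}, so G = white. Strike white from F.
So yellow goes to F.

F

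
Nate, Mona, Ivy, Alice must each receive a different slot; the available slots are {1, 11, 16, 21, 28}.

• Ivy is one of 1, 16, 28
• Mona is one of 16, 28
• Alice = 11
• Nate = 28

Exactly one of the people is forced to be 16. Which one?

Mona

Nate must be 28 (only option left). Strike 28 from Mona, Ivy.
So 16 goes to Mona.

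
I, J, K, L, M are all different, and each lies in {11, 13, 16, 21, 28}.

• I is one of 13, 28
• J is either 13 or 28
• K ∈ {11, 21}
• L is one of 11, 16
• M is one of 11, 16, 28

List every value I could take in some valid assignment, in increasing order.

13, 28

Among the 5 variables, 21 fits only K (and all 5 values in {11, 13, 16, 21, 28} must be used), so K = 21.
I and J share exactly the 2 values {13, 28}; by pigeonhole those values go to them, so strike 13, 28 from M.
No further eliminations apply; I can still be any of 13, 28.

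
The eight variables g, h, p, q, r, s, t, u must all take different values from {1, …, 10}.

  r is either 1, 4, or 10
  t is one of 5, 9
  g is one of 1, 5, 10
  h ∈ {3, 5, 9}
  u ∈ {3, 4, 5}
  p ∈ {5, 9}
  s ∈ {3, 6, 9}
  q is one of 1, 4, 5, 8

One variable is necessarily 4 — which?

u

Among the 8 variables, 6 fits only s (and all 8 values in {1, 3, 4, 5, 6, 8, 9, 10} must be used), so s = 6.
The 7 still-open variables draw from only 7 values {1, 3, 4, 5, 8, 9, 10}, so each is used; only q can be 8, hence q = 8.
p and t between them cover only {5, 9} — a naked pair. Remove those values from g, h, u.
h has just one choice, so h = 3. So u can't be 3.
So 4 goes to u.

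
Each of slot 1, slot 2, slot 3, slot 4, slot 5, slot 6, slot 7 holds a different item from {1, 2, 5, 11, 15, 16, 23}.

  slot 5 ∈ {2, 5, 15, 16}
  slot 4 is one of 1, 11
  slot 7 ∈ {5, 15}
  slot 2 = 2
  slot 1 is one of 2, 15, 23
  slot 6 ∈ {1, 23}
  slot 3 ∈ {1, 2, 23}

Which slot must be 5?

slot 7

slot 2 must be 2 (only option left). Remove 2 from slot 1, slot 3, slot 5.
Among the 6 still-open variables, 11 fits only slot 4 (and all 6 values in {1, 5, 11, 15, 16, 23} must be used), so slot 4 = 11.
The 5 still-open variables draw from only 5 values {1, 5, 15, 16, 23}, so each is used; only slot 5 can be 16, hence slot 5 = 16.
Among the 4 still-open variables, 5 fits only slot 7 (and all 4 values in {1, 5, 15, 23} must be used), so slot 7 = 5.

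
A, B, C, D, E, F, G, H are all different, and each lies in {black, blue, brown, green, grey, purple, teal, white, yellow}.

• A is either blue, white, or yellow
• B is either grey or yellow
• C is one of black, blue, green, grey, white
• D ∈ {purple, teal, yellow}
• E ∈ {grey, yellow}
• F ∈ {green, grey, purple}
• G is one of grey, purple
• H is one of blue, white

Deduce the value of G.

purple

The 8 variables draw from only 8 values {black, blue, green, grey, purple, teal, white, yellow}, so each is used; only C can be black, hence C = black.
The 7 still-open variables draw from only 7 values {blue, green, grey, purple, teal, white, yellow}, so each is used; only F can be green, hence F = green.
The 6 still-open variables draw from only 6 values {blue, grey, purple, teal, white, yellow}, so each is used; only D can be teal, hence D = teal.
The 5 still-open variables draw from only 5 values {blue, grey, purple, white, yellow}, so each is used; only G can be purple, hence G = purple.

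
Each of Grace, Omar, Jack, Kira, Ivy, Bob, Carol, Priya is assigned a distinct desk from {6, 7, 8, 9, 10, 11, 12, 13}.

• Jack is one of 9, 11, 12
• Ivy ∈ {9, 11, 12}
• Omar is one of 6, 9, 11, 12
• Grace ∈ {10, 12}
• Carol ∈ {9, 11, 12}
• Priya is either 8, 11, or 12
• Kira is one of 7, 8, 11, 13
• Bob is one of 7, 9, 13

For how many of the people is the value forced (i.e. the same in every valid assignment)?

Among the 8 variables, 6 fits only Omar (and all 8 values in {6, 7, 8, 9, 10, 11, 12, 13} must be used), so Omar = 6.
The 7 still-open variables draw from only 7 values {7, 8, 9, 10, 11, 12, 13}, so each is used; only Grace can be 10, hence Grace = 10.
Jack, Ivy, Carol share exactly the 3 values {9, 11, 12}; by pigeonhole those values go to them, so strike 9, 11, 12 from Kira, Bob, Priya.
Priya must be 8 (only option left). So Kira can't be 8.
Determined: Grace=10, Omar=6, Priya=8. The other people each still have more than one consistent value. That makes 3.

3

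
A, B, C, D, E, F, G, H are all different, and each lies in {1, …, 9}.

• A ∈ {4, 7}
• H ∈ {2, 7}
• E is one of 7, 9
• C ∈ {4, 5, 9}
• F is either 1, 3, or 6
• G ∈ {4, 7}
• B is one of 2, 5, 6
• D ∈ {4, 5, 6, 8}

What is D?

8

A and G between them cover only {4, 7} — a naked pair. Remove those values from C, D, E, H.
That leaves E = 9. Eliminate 9 elsewhere: C.
H must be 2 (only option left). Remove 2 from B.
C must be 5 (only option left). Remove 5 from B, D.
B must be 6 (only option left). Remove 6 from D, F.
So D = 8.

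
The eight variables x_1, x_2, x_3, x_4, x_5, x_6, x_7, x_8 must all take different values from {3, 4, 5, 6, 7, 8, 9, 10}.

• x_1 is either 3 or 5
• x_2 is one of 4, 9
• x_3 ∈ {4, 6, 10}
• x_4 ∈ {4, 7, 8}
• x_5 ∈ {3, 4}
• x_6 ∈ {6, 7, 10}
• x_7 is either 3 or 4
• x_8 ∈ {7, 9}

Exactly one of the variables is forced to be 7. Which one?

The 8 variables draw from only 8 values {3, 4, 5, 6, 7, 8, 9, 10}, so each is used; only x_1 can be 5, hence x_1 = 5.
The 7 still-open variables draw from only 7 values {3, 4, 6, 7, 8, 9, 10}, so each is used; only x_4 can be 8, hence x_4 = 8.
The 2 variables x_5 and x_7 are confined to {3, 4}, which locks those values in; drop them from x_2, x_3.
x_2 has just one choice, so x_2 = 9. So x_8 can't be 9.
So 7 goes to x_8.

x_8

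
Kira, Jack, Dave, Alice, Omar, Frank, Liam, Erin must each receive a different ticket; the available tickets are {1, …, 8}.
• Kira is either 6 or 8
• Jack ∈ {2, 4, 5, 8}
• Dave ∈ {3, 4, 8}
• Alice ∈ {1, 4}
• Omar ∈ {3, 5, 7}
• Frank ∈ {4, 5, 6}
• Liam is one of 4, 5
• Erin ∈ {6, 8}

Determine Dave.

3

Among the 8 variables, 1 fits only Alice (and all 8 values in {1, 2, 3, 4, 5, 6, 7, 8} must be used), so Alice = 1.
The 7 still-open variables draw from only 7 values {2, 3, 4, 5, 6, 7, 8}, so each is used; only Jack can be 2, hence Jack = 2.
The 6 still-open variables draw from only 6 values {3, 4, 5, 6, 7, 8}, so each is used; only Omar can be 7, hence Omar = 7.
Among the 5 still-open variables, 3 fits only Dave (and all 5 values in {3, 4, 5, 6, 8} must be used), so Dave = 3.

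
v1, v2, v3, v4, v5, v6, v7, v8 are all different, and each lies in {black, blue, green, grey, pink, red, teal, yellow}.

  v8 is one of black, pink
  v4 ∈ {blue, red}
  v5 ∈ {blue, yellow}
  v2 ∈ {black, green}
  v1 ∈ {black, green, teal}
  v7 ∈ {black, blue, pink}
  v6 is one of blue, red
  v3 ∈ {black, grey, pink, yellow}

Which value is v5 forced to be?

yellow

The 8 variables together cover exactly {black, blue, green, grey, pink, red, teal, yellow} — 8 values for 8 variables — and grey appears only in v3's list, so v3 = grey.
Among the 7 still-open variables, teal fits only v1 (and all 7 values in {black, blue, green, pink, red, teal, yellow} must be used), so v1 = teal.
Among the 6 still-open variables, green fits only v2 (and all 6 values in {black, blue, green, pink, red, yellow} must be used), so v2 = green.
Among the 5 still-open variables, yellow fits only v5 (and all 5 values in {black, blue, pink, red, yellow} must be used), so v5 = yellow.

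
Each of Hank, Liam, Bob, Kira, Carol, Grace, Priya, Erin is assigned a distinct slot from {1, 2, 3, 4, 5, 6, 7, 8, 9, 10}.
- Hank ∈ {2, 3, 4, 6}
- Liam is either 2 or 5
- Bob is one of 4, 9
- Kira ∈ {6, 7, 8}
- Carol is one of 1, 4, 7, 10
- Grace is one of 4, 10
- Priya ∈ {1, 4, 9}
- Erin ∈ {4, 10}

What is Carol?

Grace and Erin share exactly the 2 values {4, 10}; by pigeonhole those values go to them, so strike 4, 10 from Hank, Bob, Carol, Priya.
Bob must be 9 (only option left). So Priya can't be 9.
Priya has just one choice, so Priya = 1. Remove 1 from Carol.
So Carol = 7.

7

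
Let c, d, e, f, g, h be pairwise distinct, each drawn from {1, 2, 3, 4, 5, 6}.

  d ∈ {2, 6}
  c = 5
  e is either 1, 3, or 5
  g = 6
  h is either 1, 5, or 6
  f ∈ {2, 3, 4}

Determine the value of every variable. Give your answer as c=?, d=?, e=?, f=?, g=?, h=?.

c must be 5 (only option left). So e, h can't be 5.
g has just one choice, so g = 6. Strike 6 from d, h.
h has just one choice, so h = 1. Remove 1 from e.
That leaves d = 2. So f can't be 2.
e must be 3 (only option left). So f can't be 3.
f must be 4 (only option left).

c=5, d=2, e=3, f=4, g=6, h=1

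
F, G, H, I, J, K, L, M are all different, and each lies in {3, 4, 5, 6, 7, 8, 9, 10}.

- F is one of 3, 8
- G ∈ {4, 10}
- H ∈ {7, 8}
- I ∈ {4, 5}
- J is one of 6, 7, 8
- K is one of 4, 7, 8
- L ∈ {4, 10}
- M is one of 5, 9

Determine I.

5

The 8 variables together cover exactly {3, 4, 5, 6, 7, 8, 9, 10} — 8 values for 8 variables — and 3 appears only in F's list, so F = 3.
The 7 still-open variables together cover exactly {4, 5, 6, 7, 8, 9, 10} — 7 values for 7 variables — and 6 appears only in J's list, so J = 6.
The 6 still-open variables together cover exactly {4, 5, 7, 8, 9, 10} — 6 values for 6 variables — and 9 appears only in M's list, so M = 9.
The 5 still-open variables together cover exactly {4, 5, 7, 8, 10} — 5 values for 5 variables — and 5 appears only in I's list, so I = 5.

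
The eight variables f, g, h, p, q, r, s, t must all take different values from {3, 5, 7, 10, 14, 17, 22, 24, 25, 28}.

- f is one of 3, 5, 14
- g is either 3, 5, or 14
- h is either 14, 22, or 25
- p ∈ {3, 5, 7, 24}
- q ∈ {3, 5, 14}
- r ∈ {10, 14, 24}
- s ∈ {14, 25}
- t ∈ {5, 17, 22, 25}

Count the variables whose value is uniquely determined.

f, g, q share exactly the 3 values {3, 5, 14}; by pigeonhole those values go to them, so strike 3, 5, 14 from h, p, r, s, t.
s must be 25 (only option left). Remove 25 from h, t.
h's domain is down to {22}, so h = 22. Strike 22 from t.
t must be 17 (only option left).
Determined: h=22, s=25, t=17. The other variables each still have more than one consistent value. That makes 3.

3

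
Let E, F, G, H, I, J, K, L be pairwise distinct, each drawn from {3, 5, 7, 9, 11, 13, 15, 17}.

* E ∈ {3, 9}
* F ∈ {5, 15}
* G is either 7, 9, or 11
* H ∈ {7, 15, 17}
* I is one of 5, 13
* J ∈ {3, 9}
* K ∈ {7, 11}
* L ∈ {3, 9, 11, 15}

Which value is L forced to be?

The 8 variables together cover exactly {3, 5, 7, 9, 11, 13, 15, 17} — 8 values for 8 variables — and 13 appears only in I's list, so I = 13.
The 7 still-open variables draw from only 7 values {3, 5, 7, 9, 11, 15, 17}, so each is used; only F can be 5, hence F = 5.
The 6 still-open variables draw from only 6 values {3, 7, 9, 11, 15, 17}, so each is used; only H can be 17, hence H = 17.
The 5 still-open variables draw from only 5 values {3, 7, 9, 11, 15}, so each is used; only L can be 15, hence L = 15.

15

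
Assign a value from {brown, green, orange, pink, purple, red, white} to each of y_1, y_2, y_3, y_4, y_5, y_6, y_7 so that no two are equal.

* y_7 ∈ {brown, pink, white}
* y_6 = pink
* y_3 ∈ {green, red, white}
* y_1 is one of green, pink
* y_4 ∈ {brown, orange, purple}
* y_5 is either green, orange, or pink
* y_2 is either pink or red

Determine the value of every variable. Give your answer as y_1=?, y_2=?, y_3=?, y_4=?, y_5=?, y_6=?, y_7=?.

y_1=green, y_2=red, y_3=white, y_4=purple, y_5=orange, y_6=pink, y_7=brown

y_6 must be pink (only option left). Strike pink from y_1, y_2, y_5, y_7.
y_1's domain is down to {green}, so y_1 = green. Strike green from y_3, y_5.
That leaves y_2 = red. Remove red from y_3.
y_3's domain is down to {white}, so y_3 = white. So y_7 can't be white.
y_5's domain is down to {orange}, so y_5 = orange. Remove orange from y_4.
y_7 has just one choice, so y_7 = brown. Remove brown from y_4.
y_4 must be purple (only option left).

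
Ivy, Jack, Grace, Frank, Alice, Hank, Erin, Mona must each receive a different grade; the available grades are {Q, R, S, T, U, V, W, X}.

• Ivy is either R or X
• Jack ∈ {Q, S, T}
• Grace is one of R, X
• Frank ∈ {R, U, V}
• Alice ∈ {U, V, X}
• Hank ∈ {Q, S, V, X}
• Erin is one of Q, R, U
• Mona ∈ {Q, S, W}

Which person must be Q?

Erin

The 8 variables together cover exactly {Q, R, S, T, U, V, W, X} — 8 values for 8 variables — and T appears only in Jack's list, so Jack = T.
Among the 7 still-open variables, W fits only Mona (and all 7 values in {Q, R, S, U, V, W, X} must be used), so Mona = W.
Among the 6 still-open variables, S fits only Hank (and all 6 values in {Q, R, S, U, V, X} must be used), so Hank = S.
The 5 still-open variables draw from only 5 values {Q, R, U, V, X}, so each is used; only Erin can be Q, hence Erin = Q.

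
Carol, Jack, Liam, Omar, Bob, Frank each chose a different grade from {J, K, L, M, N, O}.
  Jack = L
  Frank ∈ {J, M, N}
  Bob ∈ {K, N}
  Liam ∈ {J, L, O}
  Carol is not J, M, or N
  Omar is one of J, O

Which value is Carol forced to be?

K

Jack's domain is down to {L}, so Jack = L. Strike L from Carol, Liam.
The 5 still-open variables together cover exactly {J, K, M, N, O} — 5 values for 5 variables — and M appears only in Frank's list, so Frank = M.
The 4 still-open variables together cover exactly {J, K, N, O} — 4 values for 4 variables — and N appears only in Bob's list, so Bob = N.
The 3 still-open variables together cover exactly {J, K, O} — 3 values for 3 variables — and K appears only in Carol's list, so Carol = K.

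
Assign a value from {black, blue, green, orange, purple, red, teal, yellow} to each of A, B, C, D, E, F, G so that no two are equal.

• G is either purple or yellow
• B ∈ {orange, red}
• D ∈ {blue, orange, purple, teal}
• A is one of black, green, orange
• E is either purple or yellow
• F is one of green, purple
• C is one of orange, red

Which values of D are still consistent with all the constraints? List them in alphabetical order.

blue, teal

B and C between them cover only {orange, red} — a naked pair. Remove those values from A, D.
The 2 variables E and G are confined to {purple, yellow}, which locks those values in; drop them from D, F.
F must be green (only option left). Eliminate green elsewhere: A.
That leaves A = black.
No further eliminations apply; D can still be any of blue, teal.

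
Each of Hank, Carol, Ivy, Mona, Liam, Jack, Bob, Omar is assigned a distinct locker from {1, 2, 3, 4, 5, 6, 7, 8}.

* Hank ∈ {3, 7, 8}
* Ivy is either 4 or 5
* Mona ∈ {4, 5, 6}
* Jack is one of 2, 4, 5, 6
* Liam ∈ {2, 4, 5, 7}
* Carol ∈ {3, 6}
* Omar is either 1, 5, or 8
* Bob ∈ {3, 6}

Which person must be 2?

Jack

Among the 8 variables, 1 fits only Omar (and all 8 values in {1, 2, 3, 4, 5, 6, 7, 8} must be used), so Omar = 1.
The 7 still-open variables draw from only 7 values {2, 3, 4, 5, 6, 7, 8}, so each is used; only Hank can be 8, hence Hank = 8.
The 6 still-open variables together cover exactly {2, 3, 4, 5, 6, 7} — 6 values for 6 variables — and 7 appears only in Liam's list, so Liam = 7.
The 5 still-open variables draw from only 5 values {2, 3, 4, 5, 6}, so each is used; only Jack can be 2, hence Jack = 2.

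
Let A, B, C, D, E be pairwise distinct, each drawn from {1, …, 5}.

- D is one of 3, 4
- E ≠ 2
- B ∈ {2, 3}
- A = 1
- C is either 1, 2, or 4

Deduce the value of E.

A's domain is down to {1}, so A = 1. Remove 1 from C, E.
The 4 still-open variables draw from only 4 values {2, 3, 4, 5}, so each is used; only E can be 5, hence E = 5.

5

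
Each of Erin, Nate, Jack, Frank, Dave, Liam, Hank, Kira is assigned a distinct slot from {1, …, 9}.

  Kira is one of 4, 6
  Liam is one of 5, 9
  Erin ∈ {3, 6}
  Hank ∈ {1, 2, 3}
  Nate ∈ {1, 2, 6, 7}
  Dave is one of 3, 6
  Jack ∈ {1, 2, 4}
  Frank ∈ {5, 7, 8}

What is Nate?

7

Erin and Dave between them cover only {3, 6} — a naked pair. Remove those values from Nate, Hank, Kira.
Kira has just one choice, so Kira = 4. So Jack can't be 4.
Jack and Hank between them cover only {1, 2} — a naked pair. Remove those values from Nate.
So Nate = 7.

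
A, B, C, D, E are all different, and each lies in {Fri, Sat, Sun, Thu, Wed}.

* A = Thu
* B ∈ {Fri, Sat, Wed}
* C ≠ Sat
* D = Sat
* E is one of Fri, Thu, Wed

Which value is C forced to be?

A's domain is down to {Thu}, so A = Thu. Strike Thu from C, E.
D has just one choice, so D = Sat. Remove Sat from B.
The 3 still-open variables together cover exactly {Fri, Sun, Wed} — 3 values for 3 variables — and Sun appears only in C's list, so C = Sun.

Sun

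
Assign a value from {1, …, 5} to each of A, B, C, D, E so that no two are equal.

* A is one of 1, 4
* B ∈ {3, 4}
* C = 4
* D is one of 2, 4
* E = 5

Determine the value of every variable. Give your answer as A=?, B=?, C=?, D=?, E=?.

A=1, B=3, C=4, D=2, E=5

C must be 4 (only option left). So A, B, D can't be 4.
D must be 2 (only option left).
E's domain is down to {5}, so E = 5.
That leaves A = 1.
B has just one choice, so B = 3.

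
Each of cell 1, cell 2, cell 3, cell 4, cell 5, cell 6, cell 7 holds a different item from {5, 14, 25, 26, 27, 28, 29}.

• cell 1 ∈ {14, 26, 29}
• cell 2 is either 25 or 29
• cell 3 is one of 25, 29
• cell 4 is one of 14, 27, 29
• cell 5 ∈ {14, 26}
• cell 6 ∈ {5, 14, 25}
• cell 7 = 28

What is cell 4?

27

cell 7 must be 28 (only option left).
The 6 still-open variables together cover exactly {5, 14, 25, 26, 27, 29} — 6 values for 6 variables — and 5 appears only in cell 6's list, so cell 6 = 5.
The 5 still-open variables together cover exactly {14, 25, 26, 27, 29} — 5 values for 5 variables — and 27 appears only in cell 4's list, so cell 4 = 27.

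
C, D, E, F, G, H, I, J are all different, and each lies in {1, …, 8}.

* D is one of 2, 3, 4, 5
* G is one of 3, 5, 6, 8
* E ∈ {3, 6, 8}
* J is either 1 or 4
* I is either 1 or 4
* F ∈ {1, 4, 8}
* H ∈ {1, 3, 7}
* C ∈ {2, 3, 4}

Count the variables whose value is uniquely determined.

2

Among the 8 variables, 7 fits only H (and all 8 values in {1, 2, 3, 4, 5, 6, 7, 8} must be used), so H = 7.
I and J share exactly the 2 values {1, 4}; by pigeonhole those values go to them, so strike 1, 4 from C, D, F.
That leaves F = 8. Strike 8 from E, G.
Determined: F=8, H=7. The other variables each still have more than one consistent value. That makes 2.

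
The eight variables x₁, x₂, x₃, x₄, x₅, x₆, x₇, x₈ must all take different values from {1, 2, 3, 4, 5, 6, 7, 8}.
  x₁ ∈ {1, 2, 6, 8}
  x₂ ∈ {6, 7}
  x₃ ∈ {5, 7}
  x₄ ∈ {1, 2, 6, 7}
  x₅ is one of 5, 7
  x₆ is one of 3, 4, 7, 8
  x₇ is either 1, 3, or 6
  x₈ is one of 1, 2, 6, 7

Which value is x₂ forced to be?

6

The 8 variables together cover exactly {1, 2, 3, 4, 5, 6, 7, 8} — 8 values for 8 variables — and 4 appears only in x₆'s list, so x₆ = 4.
The 7 still-open variables draw from only 7 values {1, 2, 3, 5, 6, 7, 8}, so each is used; only x₇ can be 3, hence x₇ = 3.
Among the 6 still-open variables, 8 fits only x₁ (and all 6 values in {1, 2, 5, 6, 7, 8} must be used), so x₁ = 8.
x₃ and x₅ between them cover only {5, 7} — a naked pair. Remove those values from x₂, x₄, x₈.
So x₂ = 6.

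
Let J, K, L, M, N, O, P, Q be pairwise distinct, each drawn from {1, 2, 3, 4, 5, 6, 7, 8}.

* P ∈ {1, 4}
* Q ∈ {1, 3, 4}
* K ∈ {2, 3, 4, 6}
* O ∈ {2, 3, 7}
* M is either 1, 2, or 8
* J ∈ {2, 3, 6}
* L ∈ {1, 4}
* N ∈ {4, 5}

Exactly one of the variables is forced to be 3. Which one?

The 8 variables together cover exactly {1, 2, 3, 4, 5, 6, 7, 8} — 8 values for 8 variables — and 5 appears only in N's list, so N = 5.
The 7 still-open variables draw from only 7 values {1, 2, 3, 4, 6, 7, 8}, so each is used; only O can be 7, hence O = 7.
Among the 6 still-open variables, 8 fits only M (and all 6 values in {1, 2, 3, 4, 6, 8} must be used), so M = 8.
L and P between them cover only {1, 4} — a naked pair. Remove those values from K, Q.
So 3 goes to Q.

Q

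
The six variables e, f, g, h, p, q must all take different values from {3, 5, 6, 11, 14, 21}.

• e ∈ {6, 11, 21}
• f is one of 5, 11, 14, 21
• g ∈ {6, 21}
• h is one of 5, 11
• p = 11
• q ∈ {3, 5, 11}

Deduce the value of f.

14

p's domain is down to {11}, so p = 11. Eliminate 11 elsewhere: e, f, h, q.
h's domain is down to {5}, so h = 5. Remove 5 from f, q.
That leaves q = 3.
Among the 3 still-open variables, 14 fits only f (and all 3 values in {6, 14, 21} must be used), so f = 14.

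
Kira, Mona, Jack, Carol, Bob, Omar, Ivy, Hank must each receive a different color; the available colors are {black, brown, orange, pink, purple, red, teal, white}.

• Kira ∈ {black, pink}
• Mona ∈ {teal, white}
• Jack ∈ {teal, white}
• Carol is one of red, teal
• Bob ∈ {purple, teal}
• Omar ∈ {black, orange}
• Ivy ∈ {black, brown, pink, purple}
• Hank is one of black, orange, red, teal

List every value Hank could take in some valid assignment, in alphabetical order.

The 8 variables draw from only 8 values {black, brown, orange, pink, purple, red, teal, white}, so each is used; only Ivy can be brown, hence Ivy = brown.
Among the 7 still-open variables, pink fits only Kira (and all 7 values in {black, orange, pink, purple, red, teal, white} must be used), so Kira = pink.
The 6 still-open variables together cover exactly {black, orange, purple, red, teal, white} — 6 values for 6 variables — and purple appears only in Bob's list, so Bob = purple.
The 2 variables Mona and Jack are confined to {teal, white}, which locks those values in; drop them from Carol, Hank.
Carol must be red (only option left). So Hank can't be red.
No further eliminations apply; Hank can still be any of black, orange.

black, orange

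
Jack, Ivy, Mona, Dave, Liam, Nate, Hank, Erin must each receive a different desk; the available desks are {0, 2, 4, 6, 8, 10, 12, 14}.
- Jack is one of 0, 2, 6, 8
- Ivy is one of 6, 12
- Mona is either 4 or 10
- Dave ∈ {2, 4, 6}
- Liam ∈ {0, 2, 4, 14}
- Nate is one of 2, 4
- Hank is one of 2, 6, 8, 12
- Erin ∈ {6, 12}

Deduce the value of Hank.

Among the 8 variables, 10 fits only Mona (and all 8 values in {0, 2, 4, 6, 8, 10, 12, 14} must be used), so Mona = 10.
The 7 still-open variables together cover exactly {0, 2, 4, 6, 8, 12, 14} — 7 values for 7 variables — and 14 appears only in Liam's list, so Liam = 14.
Among the 6 still-open variables, 0 fits only Jack (and all 6 values in {0, 2, 4, 6, 8, 12} must be used), so Jack = 0.
Among the 5 still-open variables, 8 fits only Hank (and all 5 values in {2, 4, 6, 8, 12} must be used), so Hank = 8.

8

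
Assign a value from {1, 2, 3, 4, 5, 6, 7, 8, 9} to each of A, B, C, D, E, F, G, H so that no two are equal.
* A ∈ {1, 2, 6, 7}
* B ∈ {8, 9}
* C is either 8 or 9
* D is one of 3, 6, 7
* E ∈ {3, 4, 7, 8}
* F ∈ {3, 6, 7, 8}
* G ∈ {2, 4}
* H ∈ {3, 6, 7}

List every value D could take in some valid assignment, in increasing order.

3, 6, 7

The 8 variables draw from only 8 values {1, 2, 3, 4, 6, 7, 8, 9}, so each is used; only A can be 1, hence A = 1.
The 7 still-open variables draw from only 7 values {2, 3, 4, 6, 7, 8, 9}, so each is used; only G can be 2, hence G = 2.
The 6 still-open variables draw from only 6 values {3, 4, 6, 7, 8, 9}, so each is used; only E can be 4, hence E = 4.
The 2 variables B and C are confined to {8, 9}, which locks those values in; drop them from F.
No further eliminations apply; D can still be any of 3, 6, 7.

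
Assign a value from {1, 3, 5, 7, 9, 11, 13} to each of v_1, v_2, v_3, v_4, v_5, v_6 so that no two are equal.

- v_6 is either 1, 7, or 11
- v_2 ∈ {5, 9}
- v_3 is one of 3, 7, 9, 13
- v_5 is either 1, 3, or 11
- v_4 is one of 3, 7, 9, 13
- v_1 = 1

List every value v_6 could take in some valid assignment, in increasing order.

7, 11

v_1 has just one choice, so v_1 = 1. Strike 1 from v_5, v_6.
No further eliminations apply; v_6 can still be any of 7, 11.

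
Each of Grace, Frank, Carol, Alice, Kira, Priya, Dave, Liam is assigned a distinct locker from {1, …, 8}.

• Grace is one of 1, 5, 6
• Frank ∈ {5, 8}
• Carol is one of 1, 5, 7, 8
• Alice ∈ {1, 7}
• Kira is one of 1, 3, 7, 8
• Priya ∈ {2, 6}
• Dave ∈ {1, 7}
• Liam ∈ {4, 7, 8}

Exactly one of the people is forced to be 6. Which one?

Grace

The 8 variables draw from only 8 values {1, 2, 3, 4, 5, 6, 7, 8}, so each is used; only Priya can be 2, hence Priya = 2.
The 7 still-open variables together cover exactly {1, 3, 4, 5, 6, 7, 8} — 7 values for 7 variables — and 3 appears only in Kira's list, so Kira = 3.
The 6 still-open variables together cover exactly {1, 4, 5, 6, 7, 8} — 6 values for 6 variables — and 4 appears only in Liam's list, so Liam = 4.
Among the 5 still-open variables, 6 fits only Grace (and all 5 values in {1, 5, 6, 7, 8} must be used), so Grace = 6.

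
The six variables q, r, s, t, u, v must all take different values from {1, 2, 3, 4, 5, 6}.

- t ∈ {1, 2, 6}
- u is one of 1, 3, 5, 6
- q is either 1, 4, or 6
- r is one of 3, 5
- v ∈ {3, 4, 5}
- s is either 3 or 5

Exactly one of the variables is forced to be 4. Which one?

v

Among the 6 variables, 2 fits only t (and all 6 values in {1, 2, 3, 4, 5, 6} must be used), so t = 2.
r and s share exactly the 2 values {3, 5}; by pigeonhole those values go to them, so strike 3, 5 from u, v.
So 4 goes to v.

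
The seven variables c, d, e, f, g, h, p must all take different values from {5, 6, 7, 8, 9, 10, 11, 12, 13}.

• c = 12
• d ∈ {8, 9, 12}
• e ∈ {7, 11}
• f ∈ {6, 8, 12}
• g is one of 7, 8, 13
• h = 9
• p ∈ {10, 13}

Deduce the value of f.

c must be 12 (only option left). Remove 12 from d, f.
That leaves h = 9. Strike 9 from d.
d must be 8 (only option left). Eliminate 8 elsewhere: f, g.
So f = 6.

6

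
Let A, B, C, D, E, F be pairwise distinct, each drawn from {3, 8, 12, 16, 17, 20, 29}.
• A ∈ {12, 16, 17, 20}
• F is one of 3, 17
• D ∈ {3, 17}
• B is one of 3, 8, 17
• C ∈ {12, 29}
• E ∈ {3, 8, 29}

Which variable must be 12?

D and F share exactly the 2 values {3, 17}; by pigeonhole those values go to them, so strike 3, 17 from A, B, E.
B has just one choice, so B = 8. So E can't be 8.
That leaves E = 29. Eliminate 29 elsewhere: C.
So 12 goes to C.

C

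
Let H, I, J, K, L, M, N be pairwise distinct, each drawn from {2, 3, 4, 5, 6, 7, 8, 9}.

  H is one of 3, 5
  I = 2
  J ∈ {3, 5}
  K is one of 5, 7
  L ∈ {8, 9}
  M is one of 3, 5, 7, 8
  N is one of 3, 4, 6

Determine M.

8

I must be 2 (only option left).
H and J share exactly the 2 values {3, 5}; by pigeonhole those values go to them, so strike 3, 5 from K, M, N.
K's domain is down to {7}, so K = 7. Strike 7 from M.
So M = 8.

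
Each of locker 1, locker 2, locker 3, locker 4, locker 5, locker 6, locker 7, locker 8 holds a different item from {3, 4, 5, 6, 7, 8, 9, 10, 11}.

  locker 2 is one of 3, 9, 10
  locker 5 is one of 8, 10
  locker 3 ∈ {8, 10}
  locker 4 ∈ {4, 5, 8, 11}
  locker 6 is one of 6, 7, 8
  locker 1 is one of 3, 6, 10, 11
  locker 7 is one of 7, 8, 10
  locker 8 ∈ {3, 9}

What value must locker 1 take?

The 2 variables locker 3 and locker 5 are confined to {8, 10}, which locks those values in; drop them from locker 1, locker 2, locker 4, locker 6, locker 7.
That leaves locker 7 = 7. Eliminate 7 elsewhere: locker 6.
locker 6's domain is down to {6}, so locker 6 = 6. Strike 6 from locker 1.
locker 2 and locker 8 share exactly the 2 values {3, 9}; by pigeonhole those values go to them, so strike 3, 9 from locker 1.
So locker 1 = 11.

11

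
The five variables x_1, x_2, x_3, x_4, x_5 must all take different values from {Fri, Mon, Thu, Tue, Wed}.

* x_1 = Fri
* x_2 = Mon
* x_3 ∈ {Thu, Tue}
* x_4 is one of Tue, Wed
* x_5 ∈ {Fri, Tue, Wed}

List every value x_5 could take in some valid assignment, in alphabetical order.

Tue, Wed

x_1 has just one choice, so x_1 = Fri. Eliminate Fri elsewhere: x_5.
That leaves x_2 = Mon.
The 3 still-open variables draw from only 3 values {Thu, Tue, Wed}, so each is used; only x_3 can be Thu, hence x_3 = Thu.
No further eliminations apply; x_5 can still be any of Tue, Wed.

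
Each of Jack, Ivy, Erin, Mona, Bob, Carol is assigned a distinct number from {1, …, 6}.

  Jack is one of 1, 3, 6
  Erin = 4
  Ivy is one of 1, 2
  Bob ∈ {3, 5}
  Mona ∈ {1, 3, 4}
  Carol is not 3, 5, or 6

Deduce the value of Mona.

3

Erin has just one choice, so Erin = 4. So Mona, Carol can't be 4.
Among the 5 still-open variables, 5 fits only Bob (and all 5 values in {1, 2, 3, 5, 6} must be used), so Bob = 5.
The 4 still-open variables together cover exactly {1, 2, 3, 6} — 4 values for 4 variables — and 6 appears only in Jack's list, so Jack = 6.
Among the 3 still-open variables, 3 fits only Mona (and all 3 values in {1, 2, 3} must be used), so Mona = 3.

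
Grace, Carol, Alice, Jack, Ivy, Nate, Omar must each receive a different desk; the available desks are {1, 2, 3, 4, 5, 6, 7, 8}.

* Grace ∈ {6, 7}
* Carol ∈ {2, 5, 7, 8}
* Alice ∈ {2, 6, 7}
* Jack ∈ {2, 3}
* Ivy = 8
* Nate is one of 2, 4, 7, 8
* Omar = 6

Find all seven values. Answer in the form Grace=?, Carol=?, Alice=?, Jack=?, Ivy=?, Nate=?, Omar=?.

Grace=7, Carol=5, Alice=2, Jack=3, Ivy=8, Nate=4, Omar=6

Ivy must be 8 (only option left). Eliminate 8 elsewhere: Carol, Nate.
That leaves Omar = 6. Eliminate 6 elsewhere: Grace, Alice.
Grace has just one choice, so Grace = 7. So Carol, Alice, Nate can't be 7.
Alice must be 2 (only option left). Eliminate 2 elsewhere: Carol, Jack, Nate.
Jack's domain is down to {3}, so Jack = 3.
Nate's domain is down to {4}, so Nate = 4.
That leaves Carol = 5.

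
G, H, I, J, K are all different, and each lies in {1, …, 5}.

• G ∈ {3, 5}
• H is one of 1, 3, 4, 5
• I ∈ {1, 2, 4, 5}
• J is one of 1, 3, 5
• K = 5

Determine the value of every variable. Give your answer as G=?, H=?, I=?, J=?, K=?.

G=3, H=4, I=2, J=1, K=5

K has just one choice, so K = 5. Eliminate 5 elsewhere: G, H, I, J.
G has just one choice, so G = 3. Remove 3 from H, J.
J's domain is down to {1}, so J = 1. Eliminate 1 elsewhere: H, I.
H must be 4 (only option left). Eliminate 4 elsewhere: I.
That leaves I = 2.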